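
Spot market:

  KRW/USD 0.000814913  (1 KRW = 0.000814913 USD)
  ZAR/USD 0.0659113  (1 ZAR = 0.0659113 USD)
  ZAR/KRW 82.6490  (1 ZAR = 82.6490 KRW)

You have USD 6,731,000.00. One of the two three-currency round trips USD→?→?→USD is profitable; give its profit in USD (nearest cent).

Profitable loop is USD → ZAR → KRW → USD:
USD 6,731,000.00 ÷ 0.0659113 = ZAR 102,122,094.39
ZAR 102,122,094.39 × 82.6490 = KRW 8,440,288,979
KRW 8,440,288,979 × 0.000814913 = USD 6,878,101.21
Profit = USD 6,878,101.21 − USD 6,731,000.00

Profit: USD 147,101.21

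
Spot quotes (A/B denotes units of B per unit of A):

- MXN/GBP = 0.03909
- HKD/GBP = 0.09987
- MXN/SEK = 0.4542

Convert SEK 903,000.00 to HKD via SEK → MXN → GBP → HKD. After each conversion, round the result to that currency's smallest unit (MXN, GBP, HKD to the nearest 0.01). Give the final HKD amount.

HKD 778,164.21

SEK 903,000.00 ÷ 0.4542 = MXN 1,988,110.96
MXN 1,988,110.96 × 0.03909 = GBP 77,715.26
GBP 77,715.26 ÷ 0.09987 = HKD 778,164.21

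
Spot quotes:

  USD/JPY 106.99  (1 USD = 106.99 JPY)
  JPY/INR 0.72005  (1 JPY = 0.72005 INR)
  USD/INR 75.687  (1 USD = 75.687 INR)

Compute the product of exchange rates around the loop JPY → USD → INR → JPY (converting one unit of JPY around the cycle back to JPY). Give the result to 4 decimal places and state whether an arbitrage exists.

Around JPY → USD → INR → JPY: 1 ÷ 106.99 × 75.687 ÷ 0.72005 = 0.982461
Product < 1; profitable direction is JPY → INR → USD → JPY.

0.9825 (arbitrage exists)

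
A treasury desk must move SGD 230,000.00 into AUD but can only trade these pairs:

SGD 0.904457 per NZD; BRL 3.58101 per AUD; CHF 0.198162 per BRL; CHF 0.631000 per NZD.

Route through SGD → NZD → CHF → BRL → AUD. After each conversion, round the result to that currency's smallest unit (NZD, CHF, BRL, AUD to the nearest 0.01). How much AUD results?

SGD 230,000.00 ÷ 0.904457 = NZD 254,296.22
NZD 254,296.22 × 0.631000 = CHF 160,460.91
CHF 160,460.91 ÷ 0.198162 = BRL 809,746.12
BRL 809,746.12 ÷ 3.58101 = AUD 226,122.27

AUD 226,122.27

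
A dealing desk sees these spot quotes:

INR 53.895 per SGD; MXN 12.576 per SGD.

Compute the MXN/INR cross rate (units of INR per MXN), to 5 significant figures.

MXN/INR = 4.2855

1 MXN ÷ 12.576 = 0.0795165 SGD
0.0795165 SGD × 53.895 = 4.28554 INR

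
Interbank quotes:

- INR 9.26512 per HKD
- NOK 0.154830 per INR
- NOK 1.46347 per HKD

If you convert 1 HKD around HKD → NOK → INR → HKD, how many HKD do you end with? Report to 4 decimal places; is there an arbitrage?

1.0202 (arbitrage exists)

Around HKD → NOK → INR → HKD: 1 × 1.46347 ÷ 0.154830 ÷ 9.26512 = 1.020182
Product > 1; profitable direction is HKD → NOK → INR → HKD.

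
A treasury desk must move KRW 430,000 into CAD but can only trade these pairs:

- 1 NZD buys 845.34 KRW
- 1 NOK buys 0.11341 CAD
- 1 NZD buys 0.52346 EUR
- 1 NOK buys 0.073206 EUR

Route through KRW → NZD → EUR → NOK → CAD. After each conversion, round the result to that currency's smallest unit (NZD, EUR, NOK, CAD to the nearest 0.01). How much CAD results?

CAD 412.50

KRW 430,000 ÷ 845.34 = NZD 508.67
NZD 508.67 × 0.52346 = EUR 266.27
EUR 266.27 ÷ 0.073206 = NOK 3,637.27
NOK 3,637.27 × 0.11341 = CAD 412.50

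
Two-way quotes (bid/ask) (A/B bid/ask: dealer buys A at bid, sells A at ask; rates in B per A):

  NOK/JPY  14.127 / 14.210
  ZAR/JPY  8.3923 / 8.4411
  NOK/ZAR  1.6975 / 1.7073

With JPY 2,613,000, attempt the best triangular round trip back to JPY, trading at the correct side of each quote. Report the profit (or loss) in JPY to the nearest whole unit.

Best loop JPY → NOK → ZAR → JPY:
JPY 2,613,000 ÷ 14.210 (buy NOK at ask) = NOK 183,884.59
NOK 183,884.59 × 1.6975 (sell NOK at bid) = ZAR 312,144.09
ZAR 312,144.09 × 8.3923 (sell ZAR at bid) = JPY 2,619,607

Net profit: JPY 6,607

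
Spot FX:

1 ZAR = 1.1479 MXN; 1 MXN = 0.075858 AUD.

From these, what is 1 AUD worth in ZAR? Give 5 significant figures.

1 AUD ÷ 0.075858 = 13.1825 MXN
13.1825 MXN ÷ 1.1479 = 11.484 ZAR

AUD/ZAR = 11.484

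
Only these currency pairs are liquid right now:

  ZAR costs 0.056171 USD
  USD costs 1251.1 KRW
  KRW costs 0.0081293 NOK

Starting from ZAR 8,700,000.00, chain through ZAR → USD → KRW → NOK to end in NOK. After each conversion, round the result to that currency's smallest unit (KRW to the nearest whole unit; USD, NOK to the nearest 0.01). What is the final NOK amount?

ZAR 8,700,000.00 × 0.056171 = USD 488,687.70
USD 488,687.70 × 1251.1 = KRW 611,397,181
KRW 611,397,181 × 0.0081293 = NOK 4,970,231.10

NOK 4,970,231.10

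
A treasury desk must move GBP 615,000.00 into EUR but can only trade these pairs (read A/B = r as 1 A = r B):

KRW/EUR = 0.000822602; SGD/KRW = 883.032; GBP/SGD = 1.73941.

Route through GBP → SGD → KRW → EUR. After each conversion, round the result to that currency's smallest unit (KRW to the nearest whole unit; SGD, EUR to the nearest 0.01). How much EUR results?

EUR 777,039.83

GBP 615,000.00 × 1.73941 = SGD 1,069,737.15
SGD 1,069,737.15 × 883.032 = KRW 944,612,135
KRW 944,612,135 × 0.000822602 = EUR 777,039.83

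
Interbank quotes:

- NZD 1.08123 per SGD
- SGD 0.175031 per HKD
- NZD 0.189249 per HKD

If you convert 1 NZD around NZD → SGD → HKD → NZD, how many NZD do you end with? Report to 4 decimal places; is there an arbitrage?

Around NZD → SGD → HKD → NZD: 1 ÷ 1.08123 ÷ 0.175031 × 0.189249 = 1.000001
Product ≈ 1 (deviation 0.000%, within rounding noise).

1.0000 (no arbitrage)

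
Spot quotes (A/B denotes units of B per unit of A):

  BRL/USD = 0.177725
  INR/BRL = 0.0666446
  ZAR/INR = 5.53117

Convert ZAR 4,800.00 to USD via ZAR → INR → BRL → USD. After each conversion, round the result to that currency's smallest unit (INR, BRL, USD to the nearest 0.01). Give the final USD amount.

ZAR 4,800.00 × 5.53117 = INR 26,549.62
INR 26,549.62 × 0.0666446 = BRL 1,769.39
BRL 1,769.39 × 0.177725 = USD 314.46

USD 314.46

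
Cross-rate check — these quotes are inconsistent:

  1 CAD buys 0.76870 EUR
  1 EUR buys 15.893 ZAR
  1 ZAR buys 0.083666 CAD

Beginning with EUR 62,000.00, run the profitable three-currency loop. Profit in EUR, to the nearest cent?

Profit: EUR 1,372.88

Profitable loop is EUR → ZAR → CAD → EUR:
EUR 62,000.00 × 15.893 = ZAR 985,366.00
ZAR 985,366.00 × 0.083666 = CAD 82,441.63
CAD 82,441.63 × 0.76870 = EUR 63,372.88
Profit = EUR 63,372.88 − EUR 62,000.00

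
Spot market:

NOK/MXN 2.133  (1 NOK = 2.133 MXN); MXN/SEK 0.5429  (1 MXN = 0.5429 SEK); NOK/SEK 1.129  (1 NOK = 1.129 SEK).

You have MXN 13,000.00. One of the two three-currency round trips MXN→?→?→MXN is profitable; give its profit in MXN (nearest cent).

Profitable loop is MXN → SEK → NOK → MXN:
MXN 13,000.00 × 0.5429 = SEK 7,057.70
SEK 7,057.70 ÷ 1.129 = NOK 6,251.28
NOK 6,251.28 × 2.133 = MXN 13,333.99
Profit = MXN 13,333.99 − MXN 13,000.00

Profit: MXN 333.99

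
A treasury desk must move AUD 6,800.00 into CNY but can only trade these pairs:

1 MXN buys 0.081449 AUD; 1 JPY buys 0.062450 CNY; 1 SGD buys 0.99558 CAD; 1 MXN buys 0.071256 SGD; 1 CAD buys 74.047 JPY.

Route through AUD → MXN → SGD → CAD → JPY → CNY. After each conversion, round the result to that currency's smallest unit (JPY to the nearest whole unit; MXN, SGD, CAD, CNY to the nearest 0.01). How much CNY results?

CNY 27,388.07

AUD 6,800.00 ÷ 0.081449 = MXN 83,487.83
MXN 83,487.83 × 0.071256 = SGD 5,949.01
SGD 5,949.01 × 0.99558 = CAD 5,922.72
CAD 5,922.72 × 74.047 = JPY 438,560
JPY 438,560 × 0.062450 = CNY 27,388.07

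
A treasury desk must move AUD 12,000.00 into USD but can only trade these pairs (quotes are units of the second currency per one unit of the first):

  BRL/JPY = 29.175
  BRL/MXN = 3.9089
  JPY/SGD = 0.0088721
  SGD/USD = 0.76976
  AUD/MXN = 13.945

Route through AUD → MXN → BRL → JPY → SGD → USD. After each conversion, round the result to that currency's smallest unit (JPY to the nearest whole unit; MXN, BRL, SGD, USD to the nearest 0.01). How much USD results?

AUD 12,000.00 × 13.945 = MXN 167,340.00
MXN 167,340.00 ÷ 3.9089 = BRL 42,810.00
BRL 42,810.00 × 29.175 = JPY 1,248,982
JPY 1,248,982 × 0.0088721 = SGD 11,081.09
SGD 11,081.09 × 0.76976 = USD 8,529.78

USD 8,529.78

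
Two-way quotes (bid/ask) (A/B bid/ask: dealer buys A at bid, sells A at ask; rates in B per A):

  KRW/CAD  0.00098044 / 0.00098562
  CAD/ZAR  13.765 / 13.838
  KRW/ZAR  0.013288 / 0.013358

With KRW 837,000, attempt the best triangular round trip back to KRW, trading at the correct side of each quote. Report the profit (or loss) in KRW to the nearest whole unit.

Net profit: KRW 8,632

Best loop KRW → CAD → ZAR → KRW:
KRW 837,000 × 0.00098044 (sell KRW at bid) = CAD 820.63
CAD 820.63 × 13.765 (sell CAD at bid) = ZAR 11,295.95
ZAR 11,295.95 ÷ 0.013358 (buy KRW at ask) = KRW 845,632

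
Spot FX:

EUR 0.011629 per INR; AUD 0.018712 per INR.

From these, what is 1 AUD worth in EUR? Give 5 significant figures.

AUD/EUR = 0.62147

1 AUD ÷ 0.018712 = 53.4416 INR
53.4416 INR × 0.011629 = 0.621473 EUR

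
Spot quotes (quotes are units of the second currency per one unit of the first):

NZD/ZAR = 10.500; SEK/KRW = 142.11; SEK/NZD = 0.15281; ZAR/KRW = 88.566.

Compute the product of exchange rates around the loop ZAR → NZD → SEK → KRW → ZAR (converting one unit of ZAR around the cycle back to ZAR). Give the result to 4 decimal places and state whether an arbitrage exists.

Around ZAR → NZD → SEK → KRW → ZAR: 1 ÷ 10.500 ÷ 0.15281 × 142.11 ÷ 88.566 = 1.000038
Product ≈ 1 (deviation 0.004%, within rounding noise).

1.0000 (no arbitrage)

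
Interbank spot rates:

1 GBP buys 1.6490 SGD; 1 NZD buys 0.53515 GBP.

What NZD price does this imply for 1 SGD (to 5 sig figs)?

SGD/NZD = 1.1332

1 SGD ÷ 1.6490 = 0.606428 GBP
0.606428 GBP ÷ 0.53515 = 1.13319 NZD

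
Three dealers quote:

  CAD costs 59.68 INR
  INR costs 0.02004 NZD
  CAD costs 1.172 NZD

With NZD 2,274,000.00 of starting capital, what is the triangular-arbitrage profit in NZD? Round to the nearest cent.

Profitable loop is NZD → CAD → INR → NZD:
NZD 2,274,000.00 ÷ 1.172 = CAD 1,940,273.04
CAD 1,940,273.04 × 59.68 = INR 115,795,494.88
INR 115,795,494.88 × 0.02004 = NZD 2,320,541.72
Profit = NZD 2,320,541.72 − NZD 2,274,000.00

Profit: NZD 46,541.72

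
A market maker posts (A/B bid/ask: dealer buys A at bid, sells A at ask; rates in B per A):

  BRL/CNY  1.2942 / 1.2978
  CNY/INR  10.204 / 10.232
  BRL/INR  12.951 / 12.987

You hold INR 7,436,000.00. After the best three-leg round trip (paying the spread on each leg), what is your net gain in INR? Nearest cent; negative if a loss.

Best loop INR → BRL → CNY → INR:
INR 7,436,000.00 ÷ 12.987 (buy BRL at ask) = BRL 572,572.57
BRL 572,572.57 × 1.2942 (sell BRL at bid) = CNY 741,023.42
CNY 741,023.42 × 10.204 (sell CNY at bid) = INR 7,561,403.01

Net profit: INR 125,403.01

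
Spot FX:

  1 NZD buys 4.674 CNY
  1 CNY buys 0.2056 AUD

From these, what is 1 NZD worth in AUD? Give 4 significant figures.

1 NZD × 4.674 = 4.674 CNY
4.674 CNY × 0.2056 = 0.960974 AUD

NZD/AUD = 0.9610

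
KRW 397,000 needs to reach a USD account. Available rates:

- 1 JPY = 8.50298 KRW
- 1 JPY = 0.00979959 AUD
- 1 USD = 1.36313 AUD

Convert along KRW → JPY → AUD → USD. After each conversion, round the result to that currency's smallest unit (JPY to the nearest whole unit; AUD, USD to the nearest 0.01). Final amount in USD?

USD 335.65

KRW 397,000 ÷ 8.50298 = JPY 46,690
JPY 46,690 × 0.00979959 = AUD 457.54
AUD 457.54 ÷ 1.36313 = USD 335.65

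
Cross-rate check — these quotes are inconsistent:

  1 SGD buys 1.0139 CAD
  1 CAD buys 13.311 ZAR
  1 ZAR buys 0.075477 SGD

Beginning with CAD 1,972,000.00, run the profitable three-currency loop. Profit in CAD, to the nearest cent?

Profitable loop is CAD → ZAR → SGD → CAD:
CAD 1,972,000.00 × 13.311 = ZAR 26,249,292.00
ZAR 26,249,292.00 × 0.075477 = SGD 1,981,217.81
SGD 1,981,217.81 × 1.0139 = CAD 2,008,756.74
Profit = CAD 2,008,756.74 − CAD 1,972,000.00

Profit: CAD 36,756.74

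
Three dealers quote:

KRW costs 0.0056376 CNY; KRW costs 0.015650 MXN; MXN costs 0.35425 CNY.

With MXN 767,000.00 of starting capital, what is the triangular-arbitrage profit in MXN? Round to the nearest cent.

Profit: MXN 12,947.59

Profitable loop is MXN → KRW → CNY → MXN:
MXN 767,000.00 ÷ 0.015650 = KRW 49,009,585
KRW 49,009,585 × 0.0056376 = CNY 276,296.43
CNY 276,296.43 ÷ 0.35425 = MXN 779,947.59
Profit = MXN 779,947.59 − MXN 767,000.00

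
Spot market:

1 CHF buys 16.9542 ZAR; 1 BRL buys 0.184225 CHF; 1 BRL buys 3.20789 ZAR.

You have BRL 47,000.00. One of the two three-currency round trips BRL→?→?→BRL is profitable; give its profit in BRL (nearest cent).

Profit: BRL 1,271.57

Profitable loop is BRL → ZAR → CHF → BRL:
BRL 47,000.00 × 3.20789 = ZAR 150,770.83
ZAR 150,770.83 ÷ 16.9542 = CHF 8,892.83
CHF 8,892.83 ÷ 0.184225 = BRL 48,271.57
Profit = BRL 48,271.57 − BRL 47,000.00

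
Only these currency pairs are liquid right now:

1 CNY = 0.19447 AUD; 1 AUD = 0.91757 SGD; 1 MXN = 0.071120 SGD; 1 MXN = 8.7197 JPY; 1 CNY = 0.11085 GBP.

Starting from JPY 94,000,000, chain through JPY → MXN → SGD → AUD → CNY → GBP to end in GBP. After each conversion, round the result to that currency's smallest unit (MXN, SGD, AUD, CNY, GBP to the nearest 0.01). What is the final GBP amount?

JPY 94,000,000 ÷ 8.7197 = MXN 10,780,187.39
MXN 10,780,187.39 × 0.071120 = SGD 766,686.93
SGD 766,686.93 ÷ 0.91757 = AUD 835,562.33
AUD 835,562.33 ÷ 0.19447 = CNY 4,296,613.00
CNY 4,296,613.00 × 0.11085 = GBP 476,279.55

GBP 476,279.55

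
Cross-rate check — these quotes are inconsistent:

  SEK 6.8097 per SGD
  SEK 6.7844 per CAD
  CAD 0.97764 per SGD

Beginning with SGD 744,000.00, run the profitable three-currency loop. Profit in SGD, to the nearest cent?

Profitable loop is SGD → SEK → CAD → SGD:
SGD 744,000.00 × 6.8097 = SEK 5,066,416.80
SEK 5,066,416.80 ÷ 6.7844 = CAD 746,774.48
CAD 746,774.48 ÷ 0.97764 = SGD 763,854.26
Profit = SGD 763,854.26 − SGD 744,000.00

Profit: SGD 19,854.26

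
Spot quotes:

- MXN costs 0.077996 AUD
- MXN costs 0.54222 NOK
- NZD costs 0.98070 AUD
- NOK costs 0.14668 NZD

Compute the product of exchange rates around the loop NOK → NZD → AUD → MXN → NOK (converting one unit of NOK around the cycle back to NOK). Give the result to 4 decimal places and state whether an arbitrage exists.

1.0000 (no arbitrage)

Around NOK → NZD → AUD → MXN → NOK: 1 × 0.14668 × 0.98070 ÷ 0.077996 × 0.54222 = 1.000024
Product ≈ 1 (deviation 0.002%, within rounding noise).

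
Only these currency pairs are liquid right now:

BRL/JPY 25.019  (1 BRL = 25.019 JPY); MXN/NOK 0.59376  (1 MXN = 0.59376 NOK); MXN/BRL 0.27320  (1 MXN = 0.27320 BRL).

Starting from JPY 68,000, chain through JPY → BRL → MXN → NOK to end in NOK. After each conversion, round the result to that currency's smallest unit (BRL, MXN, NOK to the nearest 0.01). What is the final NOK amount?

NOK 5,907.02

JPY 68,000 ÷ 25.019 = BRL 2,717.93
BRL 2,717.93 ÷ 0.27320 = MXN 9,948.50
MXN 9,948.50 × 0.59376 = NOK 5,907.02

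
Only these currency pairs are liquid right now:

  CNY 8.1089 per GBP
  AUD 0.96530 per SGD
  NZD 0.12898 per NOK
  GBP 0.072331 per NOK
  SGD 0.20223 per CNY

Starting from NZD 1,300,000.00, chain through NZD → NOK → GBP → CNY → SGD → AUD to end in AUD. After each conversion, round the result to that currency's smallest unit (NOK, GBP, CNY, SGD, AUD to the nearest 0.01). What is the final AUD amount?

AUD 1,154,025.17

NZD 1,300,000.00 ÷ 0.12898 = NOK 10,079,082.03
NOK 10,079,082.03 × 0.072331 = GBP 729,030.08
GBP 729,030.08 × 8.1089 = CNY 5,911,632.02
CNY 5,911,632.02 × 0.20223 = SGD 1,195,509.34
SGD 1,195,509.34 × 0.96530 = AUD 1,154,025.17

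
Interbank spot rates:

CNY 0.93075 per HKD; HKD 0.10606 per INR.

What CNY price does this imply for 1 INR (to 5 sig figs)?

INR/CNY = 0.098715

1 INR × 0.10606 = 0.10606 HKD
0.10606 HKD × 0.93075 = 0.0987153 CNY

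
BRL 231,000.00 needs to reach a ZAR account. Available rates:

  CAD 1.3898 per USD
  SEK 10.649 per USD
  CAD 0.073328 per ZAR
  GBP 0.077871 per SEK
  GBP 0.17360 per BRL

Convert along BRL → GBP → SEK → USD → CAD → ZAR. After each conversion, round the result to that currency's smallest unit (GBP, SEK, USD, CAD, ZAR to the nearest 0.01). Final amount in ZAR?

BRL 231,000.00 × 0.17360 = GBP 40,101.60
GBP 40,101.60 ÷ 0.077871 = SEK 514,974.77
SEK 514,974.77 ÷ 10.649 = USD 48,358.98
USD 48,358.98 × 1.3898 = CAD 67,209.31
CAD 67,209.31 ÷ 0.073328 = ZAR 916,557.25

ZAR 916,557.25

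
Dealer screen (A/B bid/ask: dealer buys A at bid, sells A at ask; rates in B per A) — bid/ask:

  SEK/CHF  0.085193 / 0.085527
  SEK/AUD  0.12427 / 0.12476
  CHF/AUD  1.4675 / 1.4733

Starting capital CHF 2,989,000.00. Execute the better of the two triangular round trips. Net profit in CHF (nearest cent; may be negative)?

Net profit: CHF 6,246.51

Best loop CHF → AUD → SEK → CHF:
CHF 2,989,000.00 × 1.4675 (sell CHF at bid) = AUD 4,386,357.50
AUD 4,386,357.50 ÷ 0.12476 (buy SEK at ask) = SEK 35,158,364.06
SEK 35,158,364.06 × 0.085193 (sell SEK at bid) = CHF 2,995,246.51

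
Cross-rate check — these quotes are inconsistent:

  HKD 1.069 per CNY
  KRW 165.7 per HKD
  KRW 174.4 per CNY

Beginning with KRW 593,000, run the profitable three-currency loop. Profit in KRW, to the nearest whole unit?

Profit: KRW 9,294

Profitable loop is KRW → CNY → HKD → KRW:
KRW 593,000 ÷ 174.4 = CNY 3,400.23
CNY 3,400.23 × 1.069 = HKD 3,634.85
HKD 3,634.85 × 165.7 = KRW 602,294
Profit = KRW 602,294 − KRW 593,000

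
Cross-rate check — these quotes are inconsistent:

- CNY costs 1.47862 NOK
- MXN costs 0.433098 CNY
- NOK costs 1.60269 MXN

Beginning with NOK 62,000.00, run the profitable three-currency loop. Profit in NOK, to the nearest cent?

Profit: NOK 1,633.23

Profitable loop is NOK → MXN → CNY → NOK:
NOK 62,000.00 × 1.60269 = MXN 99,366.78
MXN 99,366.78 × 0.433098 = CNY 43,035.55
CNY 43,035.55 × 1.47862 = NOK 63,633.23
Profit = NOK 63,633.23 − NOK 62,000.00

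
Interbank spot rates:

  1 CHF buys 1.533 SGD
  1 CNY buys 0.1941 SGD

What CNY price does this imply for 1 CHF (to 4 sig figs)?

CHF/CNY = 7.898

1 CHF × 1.533 = 1.533 SGD
1.533 SGD ÷ 0.1941 = 7.89799 CNY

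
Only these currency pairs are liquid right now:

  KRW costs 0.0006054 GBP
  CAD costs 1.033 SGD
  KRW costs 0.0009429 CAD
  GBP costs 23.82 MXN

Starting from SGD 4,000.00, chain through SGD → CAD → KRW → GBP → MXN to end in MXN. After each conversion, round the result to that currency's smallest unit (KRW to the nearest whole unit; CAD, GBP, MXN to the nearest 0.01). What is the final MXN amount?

MXN 59,221.28

SGD 4,000.00 ÷ 1.033 = CAD 3,872.22
CAD 3,872.22 ÷ 0.0009429 = KRW 4,106,713
KRW 4,106,713 × 0.0006054 = GBP 2,486.20
GBP 2,486.20 × 23.82 = MXN 59,221.28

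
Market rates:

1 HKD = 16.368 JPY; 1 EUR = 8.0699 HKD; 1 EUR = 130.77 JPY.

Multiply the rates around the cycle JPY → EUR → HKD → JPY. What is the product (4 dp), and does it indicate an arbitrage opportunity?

1.0101 (arbitrage exists)

Around JPY → EUR → HKD → JPY: 1 ÷ 130.77 × 8.0699 × 16.368 = 1.010080
Product > 1; profitable direction is JPY → EUR → HKD → JPY.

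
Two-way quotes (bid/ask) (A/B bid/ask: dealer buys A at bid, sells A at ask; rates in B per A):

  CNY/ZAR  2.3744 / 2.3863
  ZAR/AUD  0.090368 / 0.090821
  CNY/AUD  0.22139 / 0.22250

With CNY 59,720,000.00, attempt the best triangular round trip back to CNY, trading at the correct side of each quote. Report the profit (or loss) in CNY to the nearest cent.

Net profit: CNY 1,285,147.09

Best loop CNY → AUD → ZAR → CNY:
CNY 59,720,000.00 × 0.22139 (sell CNY at bid) = AUD 13,221,410.80
AUD 13,221,410.80 ÷ 0.090821 (buy ZAR at ask) = ZAR 145,576,582.51
ZAR 145,576,582.51 ÷ 2.3863 (buy CNY at ask) = CNY 61,005,147.09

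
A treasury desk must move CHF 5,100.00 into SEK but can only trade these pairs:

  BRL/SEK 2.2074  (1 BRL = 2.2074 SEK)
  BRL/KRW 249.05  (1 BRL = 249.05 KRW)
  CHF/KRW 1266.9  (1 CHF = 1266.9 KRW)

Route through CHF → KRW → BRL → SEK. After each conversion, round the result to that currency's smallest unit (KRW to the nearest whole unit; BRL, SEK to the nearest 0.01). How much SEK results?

CHF 5,100.00 × 1266.9 = KRW 6,461,190
KRW 6,461,190 ÷ 249.05 = BRL 25,943.34
BRL 25,943.34 × 2.2074 = SEK 57,267.33

SEK 57,267.33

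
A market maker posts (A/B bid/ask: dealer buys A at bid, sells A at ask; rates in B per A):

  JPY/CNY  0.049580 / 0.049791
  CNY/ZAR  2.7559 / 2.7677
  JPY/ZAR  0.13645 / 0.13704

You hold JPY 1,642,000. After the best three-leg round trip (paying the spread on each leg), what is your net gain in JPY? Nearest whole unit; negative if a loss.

Net result: JPY -4,822 (no profitable arbitrage after spreads)

Best loop JPY → CNY → ZAR → JPY:
JPY 1,642,000 × 0.049580 (sell JPY at bid) = CNY 81,410.36
CNY 81,410.36 × 2.7559 (sell CNY at bid) = ZAR 224,358.81
ZAR 224,358.81 ÷ 0.13704 (buy JPY at ask) = JPY 1,637,178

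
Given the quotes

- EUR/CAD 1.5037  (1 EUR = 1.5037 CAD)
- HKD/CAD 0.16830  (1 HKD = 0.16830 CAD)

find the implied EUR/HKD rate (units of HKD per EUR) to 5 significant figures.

1 EUR × 1.5037 = 1.5037 CAD
1.5037 CAD ÷ 0.16830 = 8.93464 HKD

EUR/HKD = 8.9346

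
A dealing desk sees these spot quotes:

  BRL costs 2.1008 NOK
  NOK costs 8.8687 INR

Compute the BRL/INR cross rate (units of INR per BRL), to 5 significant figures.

1 BRL × 2.1008 = 2.1008 NOK
2.1008 NOK × 8.8687 = 18.6314 INR

BRL/INR = 18.631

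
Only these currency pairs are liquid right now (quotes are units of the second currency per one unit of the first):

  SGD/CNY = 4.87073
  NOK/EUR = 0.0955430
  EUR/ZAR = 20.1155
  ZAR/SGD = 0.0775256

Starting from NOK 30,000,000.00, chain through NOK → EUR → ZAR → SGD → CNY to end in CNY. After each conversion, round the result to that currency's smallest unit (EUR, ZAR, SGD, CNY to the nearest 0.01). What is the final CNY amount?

CNY 21,771,590.25

NOK 30,000,000.00 × 0.0955430 = EUR 2,866,290.00
EUR 2,866,290.00 × 20.1155 = ZAR 57,656,856.50
ZAR 57,656,856.50 × 0.0775256 = SGD 4,469,882.39
SGD 4,469,882.39 × 4.87073 = CNY 21,771,590.25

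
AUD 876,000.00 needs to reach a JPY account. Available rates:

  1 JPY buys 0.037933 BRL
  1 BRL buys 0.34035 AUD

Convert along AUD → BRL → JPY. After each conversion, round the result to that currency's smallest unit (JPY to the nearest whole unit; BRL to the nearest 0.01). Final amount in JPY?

JPY 67,851,767

AUD 876,000.00 ÷ 0.34035 = BRL 2,573,821.07
BRL 2,573,821.07 ÷ 0.037933 = JPY 67,851,767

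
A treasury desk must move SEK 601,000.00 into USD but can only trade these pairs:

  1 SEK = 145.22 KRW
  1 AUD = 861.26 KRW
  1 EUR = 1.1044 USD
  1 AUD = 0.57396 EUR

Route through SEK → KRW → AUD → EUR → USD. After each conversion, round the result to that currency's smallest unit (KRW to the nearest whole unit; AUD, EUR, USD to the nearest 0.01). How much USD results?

SEK 601,000.00 × 145.22 = KRW 87,277,220
KRW 87,277,220 ÷ 861.26 = AUD 101,336.67
AUD 101,336.67 × 0.57396 = EUR 58,163.20
EUR 58,163.20 × 1.1044 = USD 64,235.44

USD 64,235.44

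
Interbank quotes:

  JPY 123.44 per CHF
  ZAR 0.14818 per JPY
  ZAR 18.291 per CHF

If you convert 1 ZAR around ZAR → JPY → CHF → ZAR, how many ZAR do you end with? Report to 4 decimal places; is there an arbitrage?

Around ZAR → JPY → CHF → ZAR: 1 ÷ 0.14818 ÷ 123.44 × 18.291 = 0.999981
Product ≈ 1 (deviation 0.002%, within rounding noise).

1.0000 (no arbitrage)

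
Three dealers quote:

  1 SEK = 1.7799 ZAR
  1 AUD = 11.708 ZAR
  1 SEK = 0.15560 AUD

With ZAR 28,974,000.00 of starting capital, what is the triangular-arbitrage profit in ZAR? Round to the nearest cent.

Profit: ZAR 681,493.74

Profitable loop is ZAR → SEK → AUD → ZAR:
ZAR 28,974,000.00 ÷ 1.7799 = SEK 16,278,442.61
SEK 16,278,442.61 × 0.15560 = AUD 2,532,925.67
AUD 2,532,925.67 × 11.708 = ZAR 29,655,493.74
Profit = ZAR 29,655,493.74 − ZAR 28,974,000.00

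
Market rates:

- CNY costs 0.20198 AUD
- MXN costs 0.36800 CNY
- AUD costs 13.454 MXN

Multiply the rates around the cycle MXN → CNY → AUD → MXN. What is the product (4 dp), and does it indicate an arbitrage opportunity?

Around MXN → CNY → AUD → MXN: 1 × 0.36800 × 0.20198 × 13.454 = 1.000018
Product ≈ 1 (deviation 0.002%, within rounding noise).

1.0000 (no arbitrage)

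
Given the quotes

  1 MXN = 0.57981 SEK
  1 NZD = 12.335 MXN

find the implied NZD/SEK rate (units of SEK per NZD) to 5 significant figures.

NZD/SEK = 7.1520

1 NZD × 12.335 = 12.335 MXN
12.335 MXN × 0.57981 = 7.15196 SEK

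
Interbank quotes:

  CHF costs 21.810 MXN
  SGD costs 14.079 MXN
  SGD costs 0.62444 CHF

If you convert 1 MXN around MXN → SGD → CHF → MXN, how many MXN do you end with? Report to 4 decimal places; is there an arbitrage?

0.9673 (arbitrage exists)

Around MXN → SGD → CHF → MXN: 1 ÷ 14.079 × 0.62444 × 21.810 = 0.967330
Product < 1; profitable direction is MXN → CHF → SGD → MXN.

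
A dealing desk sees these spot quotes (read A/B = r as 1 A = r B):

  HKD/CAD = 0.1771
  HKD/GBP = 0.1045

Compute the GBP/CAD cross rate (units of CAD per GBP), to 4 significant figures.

1 GBP ÷ 0.1045 = 9.56938 HKD
9.56938 HKD × 0.1771 = 1.69474 CAD

GBP/CAD = 1.695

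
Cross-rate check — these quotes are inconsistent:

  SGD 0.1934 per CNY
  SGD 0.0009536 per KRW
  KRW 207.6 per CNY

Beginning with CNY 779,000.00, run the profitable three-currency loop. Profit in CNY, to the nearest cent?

Profitable loop is CNY → KRW → SGD → CNY:
CNY 779,000.00 × 207.6 = KRW 161,720,400
KRW 161,720,400 × 0.0009536 = SGD 154,216.57
SGD 154,216.57 ÷ 0.1934 = CNY 797,396.97
Profit = CNY 797,396.97 − CNY 779,000.00

Profit: CNY 18,396.97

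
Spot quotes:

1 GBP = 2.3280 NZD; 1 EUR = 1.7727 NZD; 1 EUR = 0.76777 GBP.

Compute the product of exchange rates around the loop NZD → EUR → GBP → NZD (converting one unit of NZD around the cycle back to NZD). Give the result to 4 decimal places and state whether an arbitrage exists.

Around NZD → EUR → GBP → NZD: 1 ÷ 1.7727 × 0.76777 × 2.3280 = 1.008275
Product > 1; profitable direction is NZD → EUR → GBP → NZD.

1.0083 (arbitrage exists)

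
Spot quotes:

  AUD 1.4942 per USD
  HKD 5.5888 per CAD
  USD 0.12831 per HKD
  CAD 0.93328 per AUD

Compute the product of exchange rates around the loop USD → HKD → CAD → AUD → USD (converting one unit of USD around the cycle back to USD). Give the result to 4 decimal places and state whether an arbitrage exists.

Around USD → HKD → CAD → AUD → USD: 1 ÷ 0.12831 ÷ 5.5888 ÷ 0.93328 ÷ 1.4942 = 1.000001
Product ≈ 1 (deviation 0.000%, within rounding noise).

1.0000 (no arbitrage)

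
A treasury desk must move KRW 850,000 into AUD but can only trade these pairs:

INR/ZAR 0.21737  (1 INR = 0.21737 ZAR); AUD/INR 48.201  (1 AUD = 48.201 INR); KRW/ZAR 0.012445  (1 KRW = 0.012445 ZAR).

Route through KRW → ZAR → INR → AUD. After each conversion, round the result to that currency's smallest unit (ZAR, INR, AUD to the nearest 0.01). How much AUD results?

KRW 850,000 × 0.012445 = ZAR 10,578.25
ZAR 10,578.25 ÷ 0.21737 = INR 48,664.72
INR 48,664.72 ÷ 48.201 = AUD 1,009.62

AUD 1,009.62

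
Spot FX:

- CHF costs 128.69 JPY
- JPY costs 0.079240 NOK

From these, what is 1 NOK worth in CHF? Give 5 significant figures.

1 NOK ÷ 0.079240 = 12.6199 JPY
12.6199 JPY ÷ 128.69 = 0.0980643 CHF

NOK/CHF = 0.098064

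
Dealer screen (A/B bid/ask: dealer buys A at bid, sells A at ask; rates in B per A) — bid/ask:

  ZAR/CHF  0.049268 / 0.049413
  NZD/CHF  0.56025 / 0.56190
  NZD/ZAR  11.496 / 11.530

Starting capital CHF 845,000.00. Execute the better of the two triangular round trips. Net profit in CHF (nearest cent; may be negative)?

Net profit: CHF 6,744.55

Best loop CHF → NZD → ZAR → CHF:
CHF 845,000.00 ÷ 0.56190 (buy NZD at ask) = NZD 1,503,826.30
NZD 1,503,826.30 × 11.496 (sell NZD at bid) = ZAR 17,287,987.19
ZAR 17,287,987.19 × 0.049268 (sell ZAR at bid) = CHF 851,744.55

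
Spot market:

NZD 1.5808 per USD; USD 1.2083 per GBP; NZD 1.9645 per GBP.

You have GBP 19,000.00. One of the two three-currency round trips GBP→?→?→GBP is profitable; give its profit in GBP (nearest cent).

Profitable loop is GBP → NZD → USD → GBP:
GBP 19,000.00 × 1.9645 = NZD 37,325.50
NZD 37,325.50 ÷ 1.5808 = USD 23,611.78
USD 23,611.78 ÷ 1.2083 = GBP 19,541.32
Profit = GBP 19,541.32 − GBP 19,000.00

Profit: GBP 541.32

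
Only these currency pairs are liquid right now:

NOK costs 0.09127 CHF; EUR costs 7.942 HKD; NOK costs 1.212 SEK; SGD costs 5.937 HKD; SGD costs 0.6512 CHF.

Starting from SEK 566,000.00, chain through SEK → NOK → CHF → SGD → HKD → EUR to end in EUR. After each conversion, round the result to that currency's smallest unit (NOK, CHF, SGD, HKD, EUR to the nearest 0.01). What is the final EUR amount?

SEK 566,000.00 ÷ 1.212 = NOK 466,996.70
NOK 466,996.70 × 0.09127 = CHF 42,622.79
CHF 42,622.79 ÷ 0.6512 = SGD 65,452.69
SGD 65,452.69 × 5.937 = HKD 388,592.62
HKD 388,592.62 ÷ 7.942 = EUR 48,928.81

EUR 48,928.81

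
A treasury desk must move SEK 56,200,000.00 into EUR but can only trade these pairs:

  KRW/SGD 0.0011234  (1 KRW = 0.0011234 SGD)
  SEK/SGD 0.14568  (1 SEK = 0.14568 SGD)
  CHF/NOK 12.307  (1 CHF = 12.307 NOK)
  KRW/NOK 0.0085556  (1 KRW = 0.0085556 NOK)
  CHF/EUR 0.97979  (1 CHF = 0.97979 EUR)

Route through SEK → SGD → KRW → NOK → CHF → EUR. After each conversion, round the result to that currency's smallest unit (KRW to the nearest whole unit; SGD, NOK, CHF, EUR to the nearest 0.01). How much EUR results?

SEK 56,200,000.00 × 0.14568 = SGD 8,187,216.00
SGD 8,187,216.00 ÷ 0.0011234 = KRW 7,287,890,333
KRW 7,287,890,333 × 0.0085556 = NOK 62,352,274.53
NOK 62,352,274.53 ÷ 12.307 = CHF 5,066,407.29
CHF 5,066,407.29 × 0.97979 = EUR 4,964,015.20

EUR 4,964,015.20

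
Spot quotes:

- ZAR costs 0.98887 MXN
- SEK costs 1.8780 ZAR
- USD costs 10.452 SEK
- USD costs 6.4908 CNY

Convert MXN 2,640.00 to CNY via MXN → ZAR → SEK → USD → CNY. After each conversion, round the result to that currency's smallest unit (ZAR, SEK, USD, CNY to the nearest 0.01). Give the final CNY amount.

CNY 882.81

MXN 2,640.00 ÷ 0.98887 = ZAR 2,669.71
ZAR 2,669.71 ÷ 1.8780 = SEK 1,421.57
SEK 1,421.57 ÷ 10.452 = USD 136.01
USD 136.01 × 6.4908 = CNY 882.81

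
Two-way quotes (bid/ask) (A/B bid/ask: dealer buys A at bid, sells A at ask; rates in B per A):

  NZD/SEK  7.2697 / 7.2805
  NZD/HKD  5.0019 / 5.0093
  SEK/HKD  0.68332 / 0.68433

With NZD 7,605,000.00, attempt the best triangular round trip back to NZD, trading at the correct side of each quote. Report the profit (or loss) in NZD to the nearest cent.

Net profit: NZD 29,971.81

Best loop NZD → HKD → SEK → NZD:
NZD 7,605,000.00 × 5.0019 (sell NZD at bid) = HKD 38,039,449.50
HKD 38,039,449.50 ÷ 0.68433 (buy SEK at ask) = SEK 55,586,412.26
SEK 55,586,412.26 ÷ 7.2805 (buy NZD at ask) = NZD 7,634,971.81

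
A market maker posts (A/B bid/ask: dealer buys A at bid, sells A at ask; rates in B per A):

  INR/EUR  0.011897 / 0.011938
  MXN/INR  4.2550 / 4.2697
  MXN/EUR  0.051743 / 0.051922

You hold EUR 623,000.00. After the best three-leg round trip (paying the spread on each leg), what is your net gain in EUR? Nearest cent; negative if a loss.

Best loop EUR → INR → MXN → EUR:
EUR 623,000.00 ÷ 0.011938 (buy INR at ask) = INR 52,186,295.86
INR 52,186,295.86 ÷ 4.2697 (buy MXN at ask) = MXN 12,222,473.68
MXN 12,222,473.68 × 0.051743 (sell MXN at bid) = EUR 632,427.46

Net profit: EUR 9,427.46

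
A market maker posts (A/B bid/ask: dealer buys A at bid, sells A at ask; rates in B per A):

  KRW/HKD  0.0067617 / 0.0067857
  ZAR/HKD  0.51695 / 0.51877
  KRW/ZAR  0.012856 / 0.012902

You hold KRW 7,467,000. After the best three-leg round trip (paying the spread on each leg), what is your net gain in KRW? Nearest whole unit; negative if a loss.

Net profit: KRW 76,452

Best loop KRW → HKD → ZAR → KRW:
KRW 7,467,000 × 0.0067617 (sell KRW at bid) = HKD 50,489.61
HKD 50,489.61 ÷ 0.51877 (buy ZAR at ask) = ZAR 97,325.62
ZAR 97,325.62 ÷ 0.012902 (buy KRW at ask) = KRW 7,543,452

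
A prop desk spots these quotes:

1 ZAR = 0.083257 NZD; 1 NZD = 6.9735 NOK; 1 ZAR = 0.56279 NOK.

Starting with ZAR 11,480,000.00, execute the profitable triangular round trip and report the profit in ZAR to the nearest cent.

Profitable loop is ZAR → NZD → NOK → ZAR:
ZAR 11,480,000.00 × 0.083257 = NZD 955,790.36
NZD 955,790.36 × 6.9735 = NOK 6,665,204.08
NOK 6,665,204.08 ÷ 0.56279 = ZAR 11,843,145.89
Profit = ZAR 11,843,145.89 − ZAR 11,480,000.00

Profit: ZAR 363,145.89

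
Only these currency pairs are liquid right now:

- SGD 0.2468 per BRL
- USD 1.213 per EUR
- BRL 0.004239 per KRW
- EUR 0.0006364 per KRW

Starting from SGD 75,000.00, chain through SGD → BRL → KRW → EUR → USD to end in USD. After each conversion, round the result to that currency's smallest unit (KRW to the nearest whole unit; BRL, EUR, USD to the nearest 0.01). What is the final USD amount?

USD 55,340.58

SGD 75,000.00 ÷ 0.2468 = BRL 303,889.79
BRL 303,889.79 ÷ 0.004239 = KRW 71,689,028
KRW 71,689,028 × 0.0006364 = EUR 45,622.90
EUR 45,622.90 × 1.213 = USD 55,340.58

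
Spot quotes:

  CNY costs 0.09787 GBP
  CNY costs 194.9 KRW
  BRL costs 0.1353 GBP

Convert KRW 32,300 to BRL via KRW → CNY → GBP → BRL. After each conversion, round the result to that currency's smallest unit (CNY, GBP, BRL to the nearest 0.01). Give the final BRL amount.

BRL 119.88

KRW 32,300 ÷ 194.9 = CNY 165.73
CNY 165.73 × 0.09787 = GBP 16.22
GBP 16.22 ÷ 0.1353 = BRL 119.88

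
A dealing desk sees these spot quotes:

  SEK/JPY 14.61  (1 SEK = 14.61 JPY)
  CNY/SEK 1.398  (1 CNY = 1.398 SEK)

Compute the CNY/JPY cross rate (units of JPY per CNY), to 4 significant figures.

1 CNY × 1.398 = 1.398 SEK
1.398 SEK × 14.61 = 20.4248 JPY

CNY/JPY = 20.42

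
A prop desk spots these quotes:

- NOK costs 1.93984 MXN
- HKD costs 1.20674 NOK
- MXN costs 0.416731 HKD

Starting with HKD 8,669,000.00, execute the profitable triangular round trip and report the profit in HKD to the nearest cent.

Profitable loop is HKD → MXN → NOK → HKD:
HKD 8,669,000.00 ÷ 0.416731 = MXN 20,802,388.11
MXN 20,802,388.11 ÷ 1.93984 = NOK 10,723,764.90
NOK 10,723,764.90 ÷ 1.20674 = HKD 8,886,557.92
Profit = HKD 8,886,557.92 − HKD 8,669,000.00

Profit: HKD 217,557.92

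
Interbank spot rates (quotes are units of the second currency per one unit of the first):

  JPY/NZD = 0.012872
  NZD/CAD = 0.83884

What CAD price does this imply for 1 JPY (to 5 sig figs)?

JPY/CAD = 0.010798

1 JPY × 0.012872 = 0.012872 NZD
0.012872 NZD × 0.83884 = 0.0107975 CAD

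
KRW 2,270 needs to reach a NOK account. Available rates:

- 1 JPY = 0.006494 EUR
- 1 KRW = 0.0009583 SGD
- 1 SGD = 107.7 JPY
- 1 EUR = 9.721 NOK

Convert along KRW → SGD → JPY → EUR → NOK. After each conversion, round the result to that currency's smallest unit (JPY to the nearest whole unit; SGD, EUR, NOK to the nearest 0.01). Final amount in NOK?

NOK 14.87

KRW 2,270 × 0.0009583 = SGD 2.18
SGD 2.18 × 107.7 = JPY 235
JPY 235 × 0.006494 = EUR 1.53
EUR 1.53 × 9.721 = NOK 14.87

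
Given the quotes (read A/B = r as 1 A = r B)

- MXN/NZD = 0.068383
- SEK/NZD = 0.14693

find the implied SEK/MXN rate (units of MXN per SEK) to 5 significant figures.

SEK/MXN = 2.1486

1 SEK × 0.14693 = 0.14693 NZD
0.14693 NZD ÷ 0.068383 = 2.14863 MXN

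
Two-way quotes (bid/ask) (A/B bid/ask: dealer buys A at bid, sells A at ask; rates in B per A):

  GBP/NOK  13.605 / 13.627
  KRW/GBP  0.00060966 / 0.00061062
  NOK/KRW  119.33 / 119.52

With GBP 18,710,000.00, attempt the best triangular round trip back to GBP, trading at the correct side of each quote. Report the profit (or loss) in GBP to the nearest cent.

Best loop GBP → KRW → NOK → GBP:
GBP 18,710,000.00 ÷ 0.00061062 (buy KRW at ask) = KRW 30,640,987,848
KRW 30,640,987,848 ÷ 119.52 (buy NOK at ask) = NOK 256,367,033.54
NOK 256,367,033.54 ÷ 13.627 (buy GBP at ask) = GBP 18,813,167.50

Net profit: GBP 103,167.50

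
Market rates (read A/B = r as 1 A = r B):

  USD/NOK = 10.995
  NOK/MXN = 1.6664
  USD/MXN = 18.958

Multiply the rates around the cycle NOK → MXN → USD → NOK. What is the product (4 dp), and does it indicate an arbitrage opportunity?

Around NOK → MXN → USD → NOK: 1 × 1.6664 ÷ 18.958 × 10.995 = 0.966456
Product < 1; profitable direction is NOK → USD → MXN → NOK.

0.9665 (arbitrage exists)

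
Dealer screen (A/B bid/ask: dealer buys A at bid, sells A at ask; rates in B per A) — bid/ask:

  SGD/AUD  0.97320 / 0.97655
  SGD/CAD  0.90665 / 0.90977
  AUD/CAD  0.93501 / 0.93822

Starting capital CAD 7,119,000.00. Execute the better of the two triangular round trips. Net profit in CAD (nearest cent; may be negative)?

Net profit: CAD 1,422.06

Best loop CAD → SGD → AUD → CAD:
CAD 7,119,000.00 ÷ 0.90977 (buy SGD at ask) = SGD 7,825,054.68
SGD 7,825,054.68 × 0.97320 (sell SGD at bid) = AUD 7,615,343.22
AUD 7,615,343.22 × 0.93501 (sell AUD at bid) = CAD 7,120,422.06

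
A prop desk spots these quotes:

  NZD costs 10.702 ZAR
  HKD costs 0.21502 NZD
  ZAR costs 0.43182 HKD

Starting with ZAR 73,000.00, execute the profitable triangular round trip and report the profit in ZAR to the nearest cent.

Profitable loop is ZAR → NZD → HKD → ZAR:
ZAR 73,000.00 ÷ 10.702 = NZD 6,821.15
NZD 6,821.15 ÷ 0.21502 = HKD 31,723.35
HKD 31,723.35 ÷ 0.43182 = ZAR 73,464.29
Profit = ZAR 73,464.29 − ZAR 73,000.00

Profit: ZAR 464.29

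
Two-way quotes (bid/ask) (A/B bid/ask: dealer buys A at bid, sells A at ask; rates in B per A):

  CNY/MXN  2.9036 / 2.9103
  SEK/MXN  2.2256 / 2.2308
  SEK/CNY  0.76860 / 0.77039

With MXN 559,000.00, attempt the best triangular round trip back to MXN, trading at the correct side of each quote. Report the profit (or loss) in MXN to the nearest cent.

Best loop MXN → SEK → CNY → MXN:
MXN 559,000.00 ÷ 2.2308 (buy SEK at ask) = SEK 250,582.75
SEK 250,582.75 × 0.76860 (sell SEK at bid) = CNY 192,597.90
CNY 192,597.90 × 2.9036 (sell CNY at bid) = MXN 559,227.27

Net profit: MXN 227.27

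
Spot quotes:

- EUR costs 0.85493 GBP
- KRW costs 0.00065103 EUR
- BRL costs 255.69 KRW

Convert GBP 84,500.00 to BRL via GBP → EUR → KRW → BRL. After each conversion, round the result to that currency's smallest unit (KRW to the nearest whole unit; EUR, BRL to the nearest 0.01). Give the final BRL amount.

GBP 84,500.00 ÷ 0.85493 = EUR 98,838.50
EUR 98,838.50 ÷ 0.00065103 = KRW 151,818,657
KRW 151,818,657 ÷ 255.69 = BRL 593,760.64

BRL 593,760.64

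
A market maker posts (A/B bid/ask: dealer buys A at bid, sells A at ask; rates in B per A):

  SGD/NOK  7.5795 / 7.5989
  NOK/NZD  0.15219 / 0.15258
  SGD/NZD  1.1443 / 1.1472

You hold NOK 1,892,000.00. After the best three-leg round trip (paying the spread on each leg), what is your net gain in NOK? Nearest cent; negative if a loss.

Best loop NOK → NZD → SGD → NOK:
NOK 1,892,000.00 × 0.15219 (sell NOK at bid) = NZD 287,943.48
NZD 287,943.48 ÷ 1.1472 (buy SGD at ask) = SGD 250,996.76
SGD 250,996.76 × 7.5795 (sell SGD at bid) = NOK 1,902,429.92

Net profit: NOK 10,429.92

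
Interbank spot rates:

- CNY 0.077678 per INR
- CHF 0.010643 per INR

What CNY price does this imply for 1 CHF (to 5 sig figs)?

CHF/CNY = 7.2985

1 CHF ÷ 0.010643 = 93.9585 INR
93.9585 INR × 0.077678 = 7.29851 CNY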